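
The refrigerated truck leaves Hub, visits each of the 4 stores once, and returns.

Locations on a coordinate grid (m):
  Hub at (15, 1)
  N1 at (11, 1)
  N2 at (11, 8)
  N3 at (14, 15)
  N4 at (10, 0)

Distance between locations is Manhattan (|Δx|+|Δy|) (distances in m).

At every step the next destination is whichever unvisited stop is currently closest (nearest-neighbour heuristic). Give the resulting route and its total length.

Total distance 40 m via the nearest-neighbour route Hub → N1 → N4 → N2 → N3 → Hub.

At Hub the remaining stops are N1 4, N4 6, N2 11, N3 15; go to N1.
At N1 the remaining stops are N4 2, N2 7, N3 17; go to N4.
At N4 the remaining stops are N2 9, N3 19; go to N2.
At N2 the remaining stops are N3 10; go to N3.
Return N3→Hub: 15.
Total = 4 + 2 + 9 + 10 + 15 = 40.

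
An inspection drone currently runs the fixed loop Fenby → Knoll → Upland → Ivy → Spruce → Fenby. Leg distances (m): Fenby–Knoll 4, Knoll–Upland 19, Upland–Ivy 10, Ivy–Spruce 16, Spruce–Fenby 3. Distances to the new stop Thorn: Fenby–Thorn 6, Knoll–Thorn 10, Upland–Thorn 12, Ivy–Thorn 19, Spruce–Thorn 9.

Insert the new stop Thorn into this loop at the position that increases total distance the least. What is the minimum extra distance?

+3 m — insert Thorn between Knoll and Upland.

Insertion cost between consecutive stops i–j is d(i,Thorn) + d(Thorn,j) − d(i,j):
  between Fenby and Knoll: 6 + 10 − 4 = 12
  between Knoll and Upland: 10 + 12 − 19 = 3
  between Upland and Ivy: 12 + 19 − 10 = 21
  between Ivy and Spruce: 19 + 9 − 16 = 12
  between Spruce and Fenby: 9 + 6 − 3 = 12
Cheapest insertion is between Knoll and Upland, adding 3.
New total = 52 + 3 = 55.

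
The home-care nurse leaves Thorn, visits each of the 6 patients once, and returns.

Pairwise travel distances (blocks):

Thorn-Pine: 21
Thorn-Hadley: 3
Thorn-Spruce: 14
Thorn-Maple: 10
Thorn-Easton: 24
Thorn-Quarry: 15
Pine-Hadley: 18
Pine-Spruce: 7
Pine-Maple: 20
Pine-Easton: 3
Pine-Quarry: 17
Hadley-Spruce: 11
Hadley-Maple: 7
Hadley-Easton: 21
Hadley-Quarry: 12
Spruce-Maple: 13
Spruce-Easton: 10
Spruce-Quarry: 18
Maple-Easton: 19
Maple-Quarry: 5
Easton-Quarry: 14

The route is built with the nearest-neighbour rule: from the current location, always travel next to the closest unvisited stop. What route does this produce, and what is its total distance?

From Thorn: distances to unvisited — Hadley=3, Maple=10, Spruce=14, Quarry=15, Pine=21, Easton=24. Nearest is Hadley (3).
From Hadley: distances to unvisited — Maple=7, Spruce=11, Quarry=12, Pine=18, Easton=21. Nearest is Maple (7).
From Maple: distances to unvisited — Quarry=5, Spruce=13, Easton=19, Pine=20. Nearest is Quarry (5).
From Quarry: distances to unvisited — Easton=14, Pine=17, Spruce=18. Nearest is Easton (14).
From Easton: distances to unvisited — Pine=3, Spruce=10. Nearest is Pine (3).
From Pine: distances to unvisited — Spruce=7. Nearest is Spruce (7).
Return Spruce→Thorn: 14.
Total = 3 + 7 + 5 + 14 + 3 + 7 + 14 = 53.

Nearest-neighbour total = 53 blocks; route Thorn → Hadley → Maple → Quarry → Easton → Pine → Spruce → Thorn.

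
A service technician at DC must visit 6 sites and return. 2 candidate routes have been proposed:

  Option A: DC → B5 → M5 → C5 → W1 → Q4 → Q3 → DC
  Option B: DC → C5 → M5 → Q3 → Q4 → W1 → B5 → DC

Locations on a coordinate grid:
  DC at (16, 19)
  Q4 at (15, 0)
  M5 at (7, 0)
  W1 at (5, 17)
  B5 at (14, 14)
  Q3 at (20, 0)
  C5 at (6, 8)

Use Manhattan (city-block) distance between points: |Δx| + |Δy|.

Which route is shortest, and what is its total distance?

Shortest is Option B, total 94.

Option A: 7 + 21 + 9 + 10 + 27 + 5 + 23 = 102
Option B: 21 + 9 + 13 + 5 + 27 + 12 + 7 = 94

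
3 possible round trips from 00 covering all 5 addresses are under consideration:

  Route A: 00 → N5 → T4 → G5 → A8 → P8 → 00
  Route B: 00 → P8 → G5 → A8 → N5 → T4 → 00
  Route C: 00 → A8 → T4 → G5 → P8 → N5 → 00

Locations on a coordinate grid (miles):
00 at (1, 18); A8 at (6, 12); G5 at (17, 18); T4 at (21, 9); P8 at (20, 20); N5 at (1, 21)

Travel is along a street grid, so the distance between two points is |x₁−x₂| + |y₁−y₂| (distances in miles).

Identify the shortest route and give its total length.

Route A: 3 + 32 + 13 + 17 + 22 + 21 = 108
Route B: 21 + 5 + 17 + 14 + 32 + 29 = 118
Route C: 11 + 18 + 13 + 5 + 20 + 3 = 70

70 miles — Route C is the shortest.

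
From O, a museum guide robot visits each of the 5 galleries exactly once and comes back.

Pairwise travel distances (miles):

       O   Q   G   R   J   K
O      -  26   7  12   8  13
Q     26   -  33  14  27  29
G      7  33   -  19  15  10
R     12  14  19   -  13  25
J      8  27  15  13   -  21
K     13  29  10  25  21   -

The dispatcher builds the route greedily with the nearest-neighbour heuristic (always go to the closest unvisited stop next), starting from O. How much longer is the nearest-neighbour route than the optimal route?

From O: G=7, J=8, R=12, K=13, Q=26 → choose G (7).
From G: K=10, J=15, R=19, Q=33 → choose K (10).
From K: J=21, R=25, Q=29 → choose J (21).
From J: R=13, Q=27 → choose R (13).
From R: Q=14 → choose Q (14).
NN route O → G → K → J → R → Q → O costs 91.
Optimal: O → G → K → Q → R → J → O costs 81 (by enumerating all 60 distinct tours).
Excess = 91 − 81 = 10.

The nearest-neighbour route is 10 miles longer than optimal.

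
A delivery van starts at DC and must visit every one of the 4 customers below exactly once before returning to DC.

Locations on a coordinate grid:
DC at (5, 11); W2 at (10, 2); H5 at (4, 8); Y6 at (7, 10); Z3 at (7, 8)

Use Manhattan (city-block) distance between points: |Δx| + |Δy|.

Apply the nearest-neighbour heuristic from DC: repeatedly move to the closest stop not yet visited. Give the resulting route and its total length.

34 along DC → Y6 → Z3 → H5 → W2 → DC.

At DC the remaining stops are Y6 3, H5 4, Z3 5, W2 14; go to Y6.
At Y6 the remaining stops are Z3 2, H5 5, W2 11; go to Z3.
At Z3 the remaining stops are H5 3, W2 9; go to H5.
At H5 the remaining stops are W2 12; go to W2.
Return W2→DC: 14.
Total = 3 + 2 + 3 + 12 + 14 = 34.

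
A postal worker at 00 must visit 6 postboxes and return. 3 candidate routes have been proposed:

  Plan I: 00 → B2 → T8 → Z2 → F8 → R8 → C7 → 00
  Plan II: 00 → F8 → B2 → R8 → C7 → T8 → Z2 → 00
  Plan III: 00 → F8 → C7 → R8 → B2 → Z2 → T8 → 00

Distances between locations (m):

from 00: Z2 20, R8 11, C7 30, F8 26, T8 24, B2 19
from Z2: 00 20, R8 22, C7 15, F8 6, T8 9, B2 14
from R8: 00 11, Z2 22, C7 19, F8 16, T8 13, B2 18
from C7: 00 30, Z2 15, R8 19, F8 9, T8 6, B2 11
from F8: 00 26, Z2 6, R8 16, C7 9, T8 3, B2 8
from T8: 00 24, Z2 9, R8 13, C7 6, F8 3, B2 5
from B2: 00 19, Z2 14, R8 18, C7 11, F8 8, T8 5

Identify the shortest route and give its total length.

Plan I: 19 + 5 + 9 + 6 + 16 + 19 + 30 = 104
Plan II: 26 + 8 + 18 + 19 + 6 + 9 + 20 = 106
Plan III: 26 + 9 + 19 + 18 + 14 + 9 + 24 = 119

104 m — Plan I is the shortest.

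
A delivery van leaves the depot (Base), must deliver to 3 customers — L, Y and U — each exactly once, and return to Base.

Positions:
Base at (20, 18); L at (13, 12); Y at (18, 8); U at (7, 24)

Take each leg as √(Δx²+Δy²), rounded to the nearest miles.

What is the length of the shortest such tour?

Base - L - Y - U - Base: 9+6+19+14 = 48
Base - L - U - Y - Base: 9+13+19+10 = 51
Base - Y - L - U - Base: 10+6+13+14 = 43
The minimum is 43.
One optimal route: Base → Y → L → U → Base (or its reverse).

Minimum total distance: 43 miles.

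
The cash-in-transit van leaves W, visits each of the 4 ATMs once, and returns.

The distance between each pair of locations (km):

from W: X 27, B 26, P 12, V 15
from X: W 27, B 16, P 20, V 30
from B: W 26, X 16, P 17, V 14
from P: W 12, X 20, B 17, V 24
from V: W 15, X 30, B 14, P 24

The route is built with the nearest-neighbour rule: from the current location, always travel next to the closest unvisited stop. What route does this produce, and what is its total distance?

From W: distances to unvisited — P=12, V=15, B=26, X=27. Nearest is P (12).
From P: distances to unvisited — B=17, X=20, V=24. Nearest is B (17).
From B: distances to unvisited — V=14, X=16. Nearest is V (14).
From V: distances to unvisited — X=30. Nearest is X (30).
Return X→W: 27.
Total = 12 + 17 + 14 + 30 + 27 = 100.

100 km along W → P → B → V → X → W.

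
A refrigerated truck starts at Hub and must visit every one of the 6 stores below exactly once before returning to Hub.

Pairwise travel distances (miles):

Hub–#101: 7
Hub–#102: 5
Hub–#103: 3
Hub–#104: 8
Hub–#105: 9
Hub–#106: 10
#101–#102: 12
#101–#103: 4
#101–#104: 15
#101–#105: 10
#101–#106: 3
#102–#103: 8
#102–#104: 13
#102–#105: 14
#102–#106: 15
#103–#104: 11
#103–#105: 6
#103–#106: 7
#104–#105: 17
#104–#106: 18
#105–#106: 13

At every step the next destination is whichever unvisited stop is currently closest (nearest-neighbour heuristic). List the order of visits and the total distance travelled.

At Hub the remaining stops are #103 3, #102 5, #101 7, #104 8, #105 9, #106 10; go to #103.
At #103 the remaining stops are #101 4, #105 6, #106 7, #102 8, #104 11; go to #101.
At #101 the remaining stops are #106 3, #105 10, #102 12, #104 15; go to #106.
At #106 the remaining stops are #105 13, #102 15, #104 18; go to #105.
At #105 the remaining stops are #102 14, #104 17; go to #102.
At #102 the remaining stops are #104 13; go to #104.
Return #104→Hub: 8.
Total = 3 + 4 + 3 + 13 + 14 + 13 + 8 = 58.

58 miles along Hub → #103 → #101 → #106 → #105 → #102 → #104 → Hub.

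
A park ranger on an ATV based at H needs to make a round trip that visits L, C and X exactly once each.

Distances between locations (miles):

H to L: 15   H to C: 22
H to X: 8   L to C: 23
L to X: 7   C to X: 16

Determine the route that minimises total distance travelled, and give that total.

Minimum total distance: 60 miles.

There are 3 distinct closed tours to check (reversals are equivalent).
H - L - C - X - H: 15+23+16+8 = 62
H - L - X - C - H: 15+7+16+22 = 60
H - C - L - X - H: 22+23+7+8 = 60
The minimum is 60.
One optimal route: H → L → X → C → H (or its reverse).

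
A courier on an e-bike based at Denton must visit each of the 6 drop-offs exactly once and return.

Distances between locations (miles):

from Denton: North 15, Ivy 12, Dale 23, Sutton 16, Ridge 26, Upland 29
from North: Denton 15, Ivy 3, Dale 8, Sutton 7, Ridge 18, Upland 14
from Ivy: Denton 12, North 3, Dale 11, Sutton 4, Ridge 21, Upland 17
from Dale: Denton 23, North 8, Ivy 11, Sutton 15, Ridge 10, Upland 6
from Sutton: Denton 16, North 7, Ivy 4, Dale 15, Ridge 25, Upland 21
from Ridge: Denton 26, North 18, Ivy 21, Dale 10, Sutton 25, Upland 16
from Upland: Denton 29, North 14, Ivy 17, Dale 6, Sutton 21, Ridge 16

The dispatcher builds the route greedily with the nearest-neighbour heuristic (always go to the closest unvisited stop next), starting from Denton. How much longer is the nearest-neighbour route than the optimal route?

6 miles longer than the optimal tour.

Denton: Ivy=12, North=15, Sutton=16, Dale=23, Ridge=26, Upland=29 ⇒ Ivy
Ivy: North=3, Sutton=4, Dale=11, Upland=17, Ridge=21 ⇒ North
North: Sutton=7, Dale=8, Upland=14, Ridge=18 ⇒ Sutton
Sutton: Dale=15, Upland=21, Ridge=25 ⇒ Dale
Dale: Upland=6, Ridge=10 ⇒ Upland
Upland: Ridge=16 ⇒ Ridge
NN route Denton → Ivy → North → Sutton → Dale → Upland → Ridge → Denton costs 85.
Optimal: Denton → Ivy → Sutton → North → Dale → Upland → Ridge → Denton costs 79 (by enumerating all 360 distinct tours).
Excess = 85 − 79 = 6.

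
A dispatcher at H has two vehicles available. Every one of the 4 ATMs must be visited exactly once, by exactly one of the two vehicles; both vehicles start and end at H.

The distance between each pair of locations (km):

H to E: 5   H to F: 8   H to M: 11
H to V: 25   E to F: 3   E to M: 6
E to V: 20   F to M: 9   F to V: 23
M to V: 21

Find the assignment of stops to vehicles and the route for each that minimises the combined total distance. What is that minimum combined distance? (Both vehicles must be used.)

There are 2^3 − 1 = 7 ways to divide the 4 stops into two non-empty groups. For each, the best each vehicle can do is its own shortest tour through its group:
  {E} + {F, M, V}: 10 + 63 = 73
  {F} + {E, M, V}: 16 + 57 = 73
  {E, F} + {M, V}: 16 + 57 = 73
  {M} + {E, F, V}: 22 + 56 = 78
  {E, M} + {F, V}: 22 + 56 = 78
  {F, M} + {E, V}: 28 + 50 = 78
  … (7 splits in total)
Best: vehicle 1 H → E → H = 10; vehicle 2 H → F → M → V → H = 63; combined 73.

Minimum combined distance: 73 km.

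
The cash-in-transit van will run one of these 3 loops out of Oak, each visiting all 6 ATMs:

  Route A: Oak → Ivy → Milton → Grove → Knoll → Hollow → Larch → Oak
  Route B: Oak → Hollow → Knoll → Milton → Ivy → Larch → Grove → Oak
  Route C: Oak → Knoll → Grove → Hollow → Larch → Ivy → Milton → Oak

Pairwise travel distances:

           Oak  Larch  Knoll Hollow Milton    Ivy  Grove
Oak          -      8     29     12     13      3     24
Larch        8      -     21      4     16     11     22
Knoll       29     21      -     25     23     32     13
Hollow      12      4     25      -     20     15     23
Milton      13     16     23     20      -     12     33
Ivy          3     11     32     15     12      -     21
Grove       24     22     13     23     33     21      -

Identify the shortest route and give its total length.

Route A: 3 + 12 + 33 + 13 + 25 + 4 + 8 = 98
Route B: 12 + 25 + 23 + 12 + 11 + 22 + 24 = 129
Route C: 29 + 13 + 23 + 4 + 11 + 12 + 13 = 105

98 — Route A is the shortest.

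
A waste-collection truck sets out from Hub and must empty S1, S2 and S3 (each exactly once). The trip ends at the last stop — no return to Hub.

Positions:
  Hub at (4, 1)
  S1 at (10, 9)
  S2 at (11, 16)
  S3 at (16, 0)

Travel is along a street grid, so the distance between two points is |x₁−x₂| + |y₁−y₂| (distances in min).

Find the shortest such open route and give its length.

There are 3! = 6 possible orderings.
Hub→S1→S2→S3: 14+8+21 = 43
Hub→S1→S3→S2: 14+15+21 = 50
Hub→S2→S1→S3: 22+8+15 = 45
Hub→S2→S3→S1: 22+21+15 = 58
Hub→S3→S1→S2: 13+15+8 = 36
Hub→S3→S2→S1: 13+21+8 = 42
The minimum is 36.
One shortest path: Hub → S3 → S1 → S2.

Minimum one-way distance = 36 min.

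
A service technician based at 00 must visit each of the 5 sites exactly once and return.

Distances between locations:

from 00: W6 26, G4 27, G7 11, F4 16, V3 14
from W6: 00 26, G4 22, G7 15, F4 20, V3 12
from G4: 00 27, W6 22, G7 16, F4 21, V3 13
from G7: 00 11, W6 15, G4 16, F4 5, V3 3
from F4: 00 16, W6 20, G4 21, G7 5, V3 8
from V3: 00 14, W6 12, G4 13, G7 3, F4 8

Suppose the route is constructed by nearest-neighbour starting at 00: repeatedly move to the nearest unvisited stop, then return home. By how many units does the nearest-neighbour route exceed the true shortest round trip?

Excess over optimum: 6.

00: G7=11, V3=14, F4=16, W6=26, G4=27 ⇒ G7
G7: V3=3, F4=5, W6=15, G4=16 ⇒ V3
V3: F4=8, W6=12, G4=13 ⇒ F4
F4: W6=20, G4=21 ⇒ W6
W6: G4=22 ⇒ G4
NN route 00 → G7 → V3 → F4 → W6 → G4 → 00 costs 91.
Optimal: 00 → W6 → G4 → V3 → G7 → F4 → 00 costs 85 (by enumerating all 60 distinct tours).
Excess = 91 − 85 = 6.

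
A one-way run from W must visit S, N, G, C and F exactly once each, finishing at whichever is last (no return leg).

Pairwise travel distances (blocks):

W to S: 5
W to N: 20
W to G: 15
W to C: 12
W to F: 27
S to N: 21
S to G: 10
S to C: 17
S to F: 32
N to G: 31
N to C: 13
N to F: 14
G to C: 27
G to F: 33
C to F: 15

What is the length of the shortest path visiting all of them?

69 blocks — the minimum one-way total.

There are 5! = 120 possible orderings.
W - S - N - G - C - F: 5+21+31+27+15 = 99
W - S - N - G - F - C: 5+21+31+33+15 = 105
W - S - N - C - G - F: 5+21+13+27+33 = 99
W - S - N - C - F - G: 5+21+13+15+33 = 87
W - S - N - F - G - C: 5+21+14+33+27 = 100
W - S - N - F - C - G: 5+21+14+15+27 = 82
W - S - G - N - C - F: 5+10+31+13+15 = 74
W - S - G - N - F - C: 5+10+31+14+15 = 75
W - S - G - C - N - F: 5+10+27+13+14 = 69
W - S - G - C - F - N: 5+10+27+15+14 = 71
W - S - G - F - N - C: 5+10+33+14+13 = 75
W - S - G - F - C - N: 5+10+33+15+13 = 76
W - S - C - N - G - F: 5+17+13+31+33 = 99
W - S - C - N - F - G: 5+17+13+14+33 = 82
… (106 more)
The minimum is 69.
One shortest path: W → S → G → C → N → F.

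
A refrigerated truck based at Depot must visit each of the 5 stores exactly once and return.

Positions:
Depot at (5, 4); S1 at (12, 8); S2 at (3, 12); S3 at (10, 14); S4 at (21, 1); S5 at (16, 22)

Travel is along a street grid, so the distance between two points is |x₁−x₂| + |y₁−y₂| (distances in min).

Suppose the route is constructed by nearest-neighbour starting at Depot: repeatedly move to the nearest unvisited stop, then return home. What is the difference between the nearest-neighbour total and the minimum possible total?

Depot: S2=10, S1=11, S3=15, S4=19, S5=29 ⇒ S2
S2: S3=9, S1=13, S5=23, S4=29 ⇒ S3
S3: S1=8, S5=14, S4=24 ⇒ S1
S1: S4=16, S5=18 ⇒ S4
S4: S5=26 ⇒ S5
NN route Depot → S2 → S3 → S1 → S4 → S5 → Depot costs 98.
Optimal: Depot → S1 → S4 → S5 → S3 → S2 → Depot costs 86 (by enumerating all 60 distinct tours).
Excess = 98 − 86 = 12.

12 min longer than the optimal tour.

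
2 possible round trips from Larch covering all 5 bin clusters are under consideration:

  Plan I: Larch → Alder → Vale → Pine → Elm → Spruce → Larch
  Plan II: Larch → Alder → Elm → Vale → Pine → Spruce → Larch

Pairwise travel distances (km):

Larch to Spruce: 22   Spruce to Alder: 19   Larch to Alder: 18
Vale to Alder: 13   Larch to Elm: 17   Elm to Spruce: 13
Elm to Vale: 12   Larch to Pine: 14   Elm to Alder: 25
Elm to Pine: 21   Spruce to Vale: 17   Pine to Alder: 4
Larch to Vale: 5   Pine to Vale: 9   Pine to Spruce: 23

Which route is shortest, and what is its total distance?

96 km — Plan I is the shortest.

Plan I: 18 + 13 + 9 + 21 + 13 + 22 = 96
Plan II: 18 + 25 + 12 + 9 + 23 + 22 = 109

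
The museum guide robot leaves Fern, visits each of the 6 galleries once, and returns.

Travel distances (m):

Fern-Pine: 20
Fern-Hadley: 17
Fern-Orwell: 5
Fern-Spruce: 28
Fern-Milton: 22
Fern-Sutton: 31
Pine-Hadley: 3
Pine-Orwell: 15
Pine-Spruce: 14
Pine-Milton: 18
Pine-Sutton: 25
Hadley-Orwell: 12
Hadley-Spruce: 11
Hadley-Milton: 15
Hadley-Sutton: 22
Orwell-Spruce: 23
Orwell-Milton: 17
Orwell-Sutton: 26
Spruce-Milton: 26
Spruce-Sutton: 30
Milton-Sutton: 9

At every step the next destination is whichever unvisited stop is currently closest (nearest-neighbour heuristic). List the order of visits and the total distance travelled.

Total distance 100 m via the nearest-neighbour route Fern → Orwell → Hadley → Pine → Spruce → Milton → Sutton → Fern.

At Fern the remaining stops are Orwell 5, Hadley 17, Pine 20, Milton 22, Spruce 28, Sutton 31; go to Orwell.
At Orwell the remaining stops are Hadley 12, Pine 15, Milton 17, Spruce 23, Sutton 26; go to Hadley.
At Hadley the remaining stops are Pine 3, Spruce 11, Milton 15, Sutton 22; go to Pine.
At Pine the remaining stops are Spruce 14, Milton 18, Sutton 25; go to Spruce.
At Spruce the remaining stops are Milton 26, Sutton 30; go to Milton.
At Milton the remaining stops are Sutton 9; go to Sutton.
Return Sutton→Fern: 31.
Total = 5 + 12 + 3 + 14 + 26 + 9 + 31 = 100.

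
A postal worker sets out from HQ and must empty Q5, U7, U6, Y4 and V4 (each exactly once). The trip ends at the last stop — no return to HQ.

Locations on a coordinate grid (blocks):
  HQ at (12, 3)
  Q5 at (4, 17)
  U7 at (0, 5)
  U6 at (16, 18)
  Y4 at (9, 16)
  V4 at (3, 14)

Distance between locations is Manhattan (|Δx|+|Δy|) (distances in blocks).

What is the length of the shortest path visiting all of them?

Minimum one-way distance = 45 blocks.

There are 5! = 120 possible orderings.
HQ→Q5→U7→U6→Y4→V4: 22+16+29+9+8 = 84
HQ→Q5→U7→U6→V4→Y4: 22+16+29+17+8 = 92
HQ→Q5→U7→Y4→U6→V4: 22+16+20+9+17 = 84
HQ→Q5→U7→Y4→V4→U6: 22+16+20+8+17 = 83
HQ→Q5→U7→V4→U6→Y4: 22+16+12+17+9 = 76
HQ→Q5→U7→V4→Y4→U6: 22+16+12+8+9 = 67
HQ→Q5→U6→U7→Y4→V4: 22+13+29+20+8 = 92
HQ→Q5→U6→U7→V4→Y4: 22+13+29+12+8 = 84
HQ→Q5→U6→Y4→U7→V4: 22+13+9+20+12 = 76
HQ→Q5→U6→Y4→V4→U7: 22+13+9+8+12 = 64
HQ→Q5→U6→V4→U7→Y4: 22+13+17+12+20 = 84
HQ→Q5→U6→V4→Y4→U7: 22+13+17+8+20 = 80
HQ→Q5→Y4→U7→U6→V4: 22+6+20+29+17 = 94
HQ→Q5→Y4→U7→V4→U6: 22+6+20+12+17 = 77
… (106 more)
HQ→U7→V4→Q5→Y4→U6: 14+12+4+6+9 = 45  ← best
The minimum is 45.
One shortest path: HQ → U7 → V4 → Q5 → Y4 → U6.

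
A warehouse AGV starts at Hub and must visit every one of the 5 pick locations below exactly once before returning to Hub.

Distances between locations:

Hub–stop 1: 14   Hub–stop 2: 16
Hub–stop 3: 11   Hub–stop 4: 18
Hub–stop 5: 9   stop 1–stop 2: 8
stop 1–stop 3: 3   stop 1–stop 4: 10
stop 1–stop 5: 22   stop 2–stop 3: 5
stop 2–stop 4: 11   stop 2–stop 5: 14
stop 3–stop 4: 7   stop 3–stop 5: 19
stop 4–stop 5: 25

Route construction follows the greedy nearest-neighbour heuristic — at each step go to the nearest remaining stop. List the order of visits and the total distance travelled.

From Hub: distances to unvisited — stop 5=9, stop 3=11, stop 1=14, stop 2=16, stop 4=18. Nearest is stop 5 (9).
From stop 5: distances to unvisited — stop 2=14, stop 3=19, stop 1=22, stop 4=25. Nearest is stop 2 (14).
From stop 2: distances to unvisited — stop 3=5, stop 1=8, stop 4=11. Nearest is stop 3 (5).
From stop 3: distances to unvisited — stop 1=3, stop 4=7. Nearest is stop 1 (3).
From stop 1: distances to unvisited — stop 4=10. Nearest is stop 4 (10).
Return stop 4→Hub: 18.
Total = 9 + 14 + 5 + 3 + 10 + 18 = 59.

59 along Hub → stop 5 → stop 2 → stop 3 → stop 1 → stop 4 → Hub.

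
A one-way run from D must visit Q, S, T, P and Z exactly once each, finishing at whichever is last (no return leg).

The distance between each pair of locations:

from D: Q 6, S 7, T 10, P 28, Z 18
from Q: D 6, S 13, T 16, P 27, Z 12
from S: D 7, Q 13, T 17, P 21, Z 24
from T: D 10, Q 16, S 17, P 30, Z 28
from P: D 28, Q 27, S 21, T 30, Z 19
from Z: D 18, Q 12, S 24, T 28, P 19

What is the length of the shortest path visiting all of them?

There are 5! = 120 possible orderings.
D - Q - S - T - P - Z: 6+13+17+30+19 = 85
D - Q - S - T - Z - P: 6+13+17+28+19 = 83
D - Q - S - P - T - Z: 6+13+21+30+28 = 98
D - Q - S - P - Z - T: 6+13+21+19+28 = 87
D - Q - S - Z - T - P: 6+13+24+28+30 = 101
D - Q - S - Z - P - T: 6+13+24+19+30 = 92
D - Q - T - S - P - Z: 6+16+17+21+19 = 79
D - Q - T - S - Z - P: 6+16+17+24+19 = 82
D - Q - T - P - S - Z: 6+16+30+21+24 = 97
D - Q - T - P - Z - S: 6+16+30+19+24 = 95
D - Q - T - Z - S - P: 6+16+28+24+21 = 95
D - Q - T - Z - P - S: 6+16+28+19+21 = 90
D - Q - P - S - T - Z: 6+27+21+17+28 = 99
D - Q - P - S - Z - T: 6+27+21+24+28 = 106
… (106 more)
D - S - T - Q - Z - P: 7+17+16+12+19 = 71  ← best
The minimum is 71.
One shortest path: D → S → T → Q → Z → P.

Minimum one-way distance = 71.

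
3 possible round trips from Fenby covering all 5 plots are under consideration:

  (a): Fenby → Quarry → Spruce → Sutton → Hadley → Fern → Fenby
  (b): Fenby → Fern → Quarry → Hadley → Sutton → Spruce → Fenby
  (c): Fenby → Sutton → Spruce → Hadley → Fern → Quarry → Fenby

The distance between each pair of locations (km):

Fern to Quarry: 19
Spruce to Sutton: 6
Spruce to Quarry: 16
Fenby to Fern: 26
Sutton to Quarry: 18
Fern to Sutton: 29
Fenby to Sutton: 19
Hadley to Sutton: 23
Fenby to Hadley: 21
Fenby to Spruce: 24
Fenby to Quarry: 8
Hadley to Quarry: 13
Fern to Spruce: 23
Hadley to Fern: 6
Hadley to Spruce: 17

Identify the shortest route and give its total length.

(a): 8 + 16 + 6 + 23 + 6 + 26 = 85
(b): 26 + 19 + 13 + 23 + 6 + 24 = 111
(c): 19 + 6 + 17 + 6 + 19 + 8 = 75

Shortest is (c), total 75 km.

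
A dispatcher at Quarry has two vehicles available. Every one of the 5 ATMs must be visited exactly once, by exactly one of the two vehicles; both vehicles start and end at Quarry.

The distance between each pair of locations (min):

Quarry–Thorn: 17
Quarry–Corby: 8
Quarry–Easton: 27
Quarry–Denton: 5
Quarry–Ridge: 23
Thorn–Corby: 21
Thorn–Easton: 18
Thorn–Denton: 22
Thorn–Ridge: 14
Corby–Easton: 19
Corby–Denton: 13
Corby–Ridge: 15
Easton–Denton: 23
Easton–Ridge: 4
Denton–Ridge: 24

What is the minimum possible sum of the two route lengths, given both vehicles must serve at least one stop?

72 min — the smallest possible combined total.

Try each way of splitting the stops between the two vehicles (each non-empty) and, for each split, find the best tour for each vehicle:
  {Thorn} + {Corby, Easton, Denton, Ridge}: 34 + 55 = 89
  {Corby} + {Thorn, Easton, Denton, Ridge}: 16 + 63 = 79
  {Thorn, Corby} + {Easton, Denton, Ridge}: 46 + 55 = 101
  {Easton} + {Thorn, Corby, Denton, Ridge}: 54 + 64 = 118
  {Thorn, Easton} + {Corby, Denton, Ridge}: 62 + 52 = 114
  {Corby, Easton} + {Thorn, Denton, Ridge}: 54 + 60 = 114
  … (15 splits in total)
  {Denton} + {Thorn, Corby, Easton, Ridge}: 10 + 62 = 72  ← best
Best: vehicle 1 Quarry → Denton → Quarry = 10; vehicle 2 Quarry → Thorn → Easton → Ridge → Corby → Quarry = 62; combined 72.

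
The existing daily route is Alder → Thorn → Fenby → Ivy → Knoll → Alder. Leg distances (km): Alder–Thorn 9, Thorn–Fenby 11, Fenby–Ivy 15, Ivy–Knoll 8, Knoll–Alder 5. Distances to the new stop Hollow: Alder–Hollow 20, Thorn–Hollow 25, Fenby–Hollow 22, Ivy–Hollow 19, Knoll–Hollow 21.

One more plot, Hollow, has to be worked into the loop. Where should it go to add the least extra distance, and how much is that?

Adding 26 km by placing Hollow on the Fenby–Ivy leg.

Insertion cost between consecutive stops i–j is d(i,Hollow) + d(Hollow,j) − d(i,j):
  between Alder and Thorn: 20 + 25 − 9 = 36
  between Thorn and Fenby: 25 + 22 − 11 = 36
  between Fenby and Ivy: 22 + 19 − 15 = 26
  between Ivy and Knoll: 19 + 21 − 8 = 32
  between Knoll and Alder: 21 + 20 − 5 = 36
Cheapest insertion is between Fenby and Ivy, adding 26.
New total = 48 + 26 = 74.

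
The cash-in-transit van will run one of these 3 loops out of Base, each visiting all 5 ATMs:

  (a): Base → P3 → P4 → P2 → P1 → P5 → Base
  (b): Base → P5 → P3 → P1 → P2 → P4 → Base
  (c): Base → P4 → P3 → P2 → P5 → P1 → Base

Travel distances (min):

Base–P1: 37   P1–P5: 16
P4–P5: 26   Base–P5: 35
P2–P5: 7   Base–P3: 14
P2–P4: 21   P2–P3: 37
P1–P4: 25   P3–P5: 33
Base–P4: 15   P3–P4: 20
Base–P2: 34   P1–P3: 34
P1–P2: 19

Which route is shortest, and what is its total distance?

(a): 14 + 20 + 21 + 19 + 16 + 35 = 125
(b): 35 + 33 + 34 + 19 + 21 + 15 = 157
(c): 15 + 20 + 37 + 7 + 16 + 37 = 132

Shortest is (a), total 125 min.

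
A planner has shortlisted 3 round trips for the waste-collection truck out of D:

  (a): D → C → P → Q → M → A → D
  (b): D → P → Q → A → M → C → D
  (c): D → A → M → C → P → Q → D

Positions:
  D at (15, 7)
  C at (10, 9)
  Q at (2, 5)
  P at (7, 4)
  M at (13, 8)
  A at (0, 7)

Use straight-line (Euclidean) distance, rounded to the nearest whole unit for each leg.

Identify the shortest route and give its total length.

(a): 5 + 6 + 5 + 11 + 13 + 15 = 55
(b): 9 + 5 + 3 + 13 + 3 + 5 = 38
(c): 15 + 13 + 3 + 6 + 5 + 13 = 55

Shortest is (b), total 38.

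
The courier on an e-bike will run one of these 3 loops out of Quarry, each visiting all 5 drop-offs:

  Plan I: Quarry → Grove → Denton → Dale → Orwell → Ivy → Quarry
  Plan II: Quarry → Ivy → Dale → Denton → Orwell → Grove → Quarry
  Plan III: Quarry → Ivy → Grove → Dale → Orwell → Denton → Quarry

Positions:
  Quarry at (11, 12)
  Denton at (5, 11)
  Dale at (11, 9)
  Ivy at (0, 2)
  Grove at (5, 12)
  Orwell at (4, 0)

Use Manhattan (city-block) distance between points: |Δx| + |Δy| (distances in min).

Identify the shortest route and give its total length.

Plan I: 6 + 1 + 8 + 16 + 6 + 21 = 58
Plan II: 21 + 18 + 8 + 12 + 13 + 6 = 78
Plan III: 21 + 15 + 9 + 16 + 12 + 7 = 80

58 min — Plan I is the shortest.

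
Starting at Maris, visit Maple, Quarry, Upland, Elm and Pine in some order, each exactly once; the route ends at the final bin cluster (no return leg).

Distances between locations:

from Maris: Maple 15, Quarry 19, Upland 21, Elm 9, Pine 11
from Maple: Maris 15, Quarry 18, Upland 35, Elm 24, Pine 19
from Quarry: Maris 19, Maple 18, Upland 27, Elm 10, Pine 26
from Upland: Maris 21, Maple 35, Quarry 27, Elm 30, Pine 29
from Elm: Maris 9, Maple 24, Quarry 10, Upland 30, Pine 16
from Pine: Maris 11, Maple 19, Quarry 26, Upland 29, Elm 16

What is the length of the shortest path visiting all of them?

There are 5! = 120 possible orderings.
Maris→Maple→Quarry→Upland→Elm→Pine: 15+18+27+30+16 = 106
Maris→Maple→Quarry→Upland→Pine→Elm: 15+18+27+29+16 = 105
Maris→Maple→Quarry→Elm→Upland→Pine: 15+18+10+30+29 = 102
Maris→Maple→Quarry→Elm→Pine→Upland: 15+18+10+16+29 = 88
Maris→Maple→Quarry→Pine→Upland→Elm: 15+18+26+29+30 = 118
Maris→Maple→Quarry→Pine→Elm→Upland: 15+18+26+16+30 = 105
Maris→Maple→Upland→Quarry→Elm→Pine: 15+35+27+10+16 = 103
Maris→Maple→Upland→Quarry→Pine→Elm: 15+35+27+26+16 = 119
Maris→Maple→Upland→Elm→Quarry→Pine: 15+35+30+10+26 = 116
Maris→Maple→Upland→Elm→Pine→Quarry: 15+35+30+16+26 = 122
Maris→Maple→Upland→Pine→Quarry→Elm: 15+35+29+26+10 = 115
Maris→Maple→Upland→Pine→Elm→Quarry: 15+35+29+16+10 = 105
Maris→Maple→Elm→Quarry→Upland→Pine: 15+24+10+27+29 = 105
Maris→Maple→Elm→Quarry→Pine→Upland: 15+24+10+26+29 = 104
… (106 more)
Maris→Elm→Quarry→Maple→Pine→Upland: 9+10+18+19+29 = 85  ← best
The minimum is 85.
One shortest path: Maris → Elm → Quarry → Maple → Pine → Upland.

Minimum one-way distance = 85.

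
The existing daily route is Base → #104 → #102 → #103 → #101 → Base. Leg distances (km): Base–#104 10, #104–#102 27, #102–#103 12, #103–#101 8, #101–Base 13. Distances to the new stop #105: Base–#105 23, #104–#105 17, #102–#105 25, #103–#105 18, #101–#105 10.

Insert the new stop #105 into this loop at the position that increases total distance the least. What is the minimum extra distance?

Minimum extra distance: 15 km, inserting #105 between #104 and #102.

Insertion cost between consecutive stops i–j is d(i,#105) + d(#105,j) − d(i,j):
  between Base and #104: 23 + 17 − 10 = 30
  between #104 and #102: 17 + 25 − 27 = 15
  between #102 and #103: 25 + 18 − 12 = 31
  between #103 and #101: 18 + 10 − 8 = 20
  between #101 and Base: 10 + 23 − 13 = 20
Cheapest insertion is between #104 and #102, adding 15.
New total = 70 + 15 = 85.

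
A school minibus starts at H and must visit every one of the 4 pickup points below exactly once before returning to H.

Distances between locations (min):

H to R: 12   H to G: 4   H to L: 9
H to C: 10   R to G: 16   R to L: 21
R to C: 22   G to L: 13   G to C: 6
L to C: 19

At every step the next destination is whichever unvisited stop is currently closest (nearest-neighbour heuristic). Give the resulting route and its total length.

62 min along H → G → C → L → R → H.

At H the remaining stops are G 4, L 9, C 10, R 12; go to G.
At G the remaining stops are C 6, L 13, R 16; go to C.
At C the remaining stops are L 19, R 22; go to L.
At L the remaining stops are R 21; go to R.
Return R→H: 12.
Total = 4 + 6 + 19 + 21 + 12 = 62.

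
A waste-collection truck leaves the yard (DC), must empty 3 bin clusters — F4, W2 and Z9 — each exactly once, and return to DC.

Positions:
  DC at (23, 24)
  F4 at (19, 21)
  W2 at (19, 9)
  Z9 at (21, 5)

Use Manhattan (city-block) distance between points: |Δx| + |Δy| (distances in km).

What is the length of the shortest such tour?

With 3 stops there are 3!/2 = 3 distinct round trips (a route and its reverse cost the same).
DC - F4 - W2 - Z9 - DC: 7+12+6+21 = 46
DC - F4 - Z9 - W2 - DC: 7+18+6+19 = 50
DC - W2 - F4 - Z9 - DC: 19+12+18+21 = 70
The minimum is 46.
One optimal route: DC → F4 → W2 → Z9 → DC (or its reverse).

Shortest round trip = 46 km.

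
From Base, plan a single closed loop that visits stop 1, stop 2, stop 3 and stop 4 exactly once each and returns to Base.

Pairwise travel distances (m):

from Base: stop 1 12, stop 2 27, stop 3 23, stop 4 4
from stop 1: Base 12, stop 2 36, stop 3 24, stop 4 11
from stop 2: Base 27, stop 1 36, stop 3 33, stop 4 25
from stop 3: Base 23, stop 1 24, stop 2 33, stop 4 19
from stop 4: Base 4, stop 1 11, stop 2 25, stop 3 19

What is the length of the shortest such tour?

Base → stop 1 → stop 2 → stop 3 → stop 4 → Base: 12+36+33+19+4 = 104
Base → stop 1 → stop 2 → stop 4 → stop 3 → Base: 12+36+25+19+23 = 115
Base → stop 1 → stop 3 → stop 2 → stop 4 → Base: 12+24+33+25+4 = 98
Base → stop 1 → stop 3 → stop 4 → stop 2 → Base: 12+24+19+25+27 = 107
Base → stop 1 → stop 4 → stop 2 → stop 3 → Base: 12+11+25+33+23 = 104
Base → stop 1 → stop 4 → stop 3 → stop 2 → Base: 12+11+19+33+27 = 102
Base → stop 2 → stop 1 → stop 3 → stop 4 → Base: 27+36+24+19+4 = 110
Base → stop 2 → stop 1 → stop 4 → stop 3 → Base: 27+36+11+19+23 = 116
Base → stop 2 → stop 3 → stop 1 → stop 4 → Base: 27+33+24+11+4 = 99
Base → stop 2 → stop 4 → stop 1 → stop 3 → Base: 27+25+11+24+23 = 110
Base → stop 3 → stop 1 → stop 2 → stop 4 → Base: 23+24+36+25+4 = 112
Base → stop 3 → stop 2 → stop 1 → stop 4 → Base: 23+33+36+11+4 = 107
The minimum is 98.
One optimal route: Base → stop 1 → stop 3 → stop 2 → stop 4 → Base (or its reverse).

98 m — the shortest possible round trip.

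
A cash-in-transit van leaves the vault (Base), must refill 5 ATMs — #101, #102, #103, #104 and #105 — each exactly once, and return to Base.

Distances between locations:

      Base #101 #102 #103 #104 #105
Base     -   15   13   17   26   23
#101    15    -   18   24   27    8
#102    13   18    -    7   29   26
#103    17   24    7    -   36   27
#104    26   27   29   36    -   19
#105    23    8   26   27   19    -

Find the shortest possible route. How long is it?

Shortest round trip = 95.

Base → #101 → #102 → #103 → #104 → #105 → Base: 15+18+7+36+19+23 = 118
Base → #101 → #102 → #103 → #105 → #104 → Base: 15+18+7+27+19+26 = 112
Base → #101 → #102 → #104 → #103 → #105 → Base: 15+18+29+36+27+23 = 148
Base → #101 → #102 → #104 → #105 → #103 → Base: 15+18+29+19+27+17 = 125
Base → #101 → #102 → #105 → #103 → #104 → Base: 15+18+26+27+36+26 = 148
Base → #101 → #102 → #105 → #104 → #103 → Base: 15+18+26+19+36+17 = 131
Base → #101 → #103 → #102 → #104 → #105 → Base: 15+24+7+29+19+23 = 117
Base → #101 → #103 → #102 → #105 → #104 → Base: 15+24+7+26+19+26 = 117
Base → #101 → #103 → #104 → #102 → #105 → Base: 15+24+36+29+26+23 = 153
Base → #101 → #103 → #104 → #105 → #102 → Base: 15+24+36+19+26+13 = 133
Base → #101 → #103 → #105 → #102 → #104 → Base: 15+24+27+26+29+26 = 147
Base → #101 → #103 → #105 → #104 → #102 → Base: 15+24+27+19+29+13 = 127
Base → #101 → #104 → #102 → #103 → #105 → Base: 15+27+29+7+27+23 = 128
Base → #101 → #104 → #102 → #105 → #103 → Base: 15+27+29+26+27+17 = 141
… (46 more)
Base → #101 → #105 → #104 → #102 → #103 → Base: 15+8+19+29+7+17 = 95  ← best
The minimum is 95.
One optimal route: Base → #101 → #105 → #104 → #102 → #103 → Base (or its reverse).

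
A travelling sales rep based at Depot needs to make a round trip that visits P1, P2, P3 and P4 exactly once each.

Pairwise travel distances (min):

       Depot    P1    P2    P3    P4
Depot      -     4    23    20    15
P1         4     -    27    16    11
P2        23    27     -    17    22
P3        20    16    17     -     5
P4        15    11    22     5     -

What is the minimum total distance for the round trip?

60 min — the shortest possible round trip.

With 4 stops there are 4!/2 = 12 distinct round trips (a route and its reverse cost the same).
Depot → P1 → P2 → P3 → P4 → Depot: 4+27+17+5+15 = 68
Depot → P1 → P2 → P4 → P3 → Depot: 4+27+22+5+20 = 78
Depot → P1 → P3 → P2 → P4 → Depot: 4+16+17+22+15 = 74
Depot → P1 → P3 → P4 → P2 → Depot: 4+16+5+22+23 = 70
Depot → P1 → P4 → P2 → P3 → Depot: 4+11+22+17+20 = 74
Depot → P1 → P4 → P3 → P2 → Depot: 4+11+5+17+23 = 60
Depot → P2 → P1 → P3 → P4 → Depot: 23+27+16+5+15 = 86
Depot → P2 → P1 → P4 → P3 → Depot: 23+27+11+5+20 = 86
Depot → P2 → P3 → P1 → P4 → Depot: 23+17+16+11+15 = 82
Depot → P2 → P4 → P1 → P3 → Depot: 23+22+11+16+20 = 92
Depot → P3 → P1 → P2 → P4 → Depot: 20+16+27+22+15 = 100
Depot → P3 → P2 → P1 → P4 → Depot: 20+17+27+11+15 = 90
The minimum is 60.
One optimal route: Depot → P1 → P4 → P3 → P2 → Depot (or its reverse).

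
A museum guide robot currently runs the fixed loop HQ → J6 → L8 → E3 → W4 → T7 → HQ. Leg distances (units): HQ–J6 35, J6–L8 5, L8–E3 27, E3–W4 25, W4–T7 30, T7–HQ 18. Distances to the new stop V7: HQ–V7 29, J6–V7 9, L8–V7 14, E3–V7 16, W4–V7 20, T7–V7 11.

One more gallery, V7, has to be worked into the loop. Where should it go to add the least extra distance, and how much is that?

Insertion cost between consecutive stops i–j is d(i,V7) + d(V7,j) − d(i,j):
  between HQ and J6: 29 + 9 − 35 = 3
  between J6 and L8: 9 + 14 − 5 = 18
  between L8 and E3: 14 + 16 − 27 = 3
  between E3 and W4: 16 + 20 − 25 = 11
  between W4 and T7: 20 + 11 − 30 = 1
  between T7 and HQ: 11 + 29 − 18 = 22
Cheapest insertion is between W4 and T7, adding 1.
New total = 140 + 1 = 141.

Minimum extra distance: 1, inserting V7 between W4 and T7.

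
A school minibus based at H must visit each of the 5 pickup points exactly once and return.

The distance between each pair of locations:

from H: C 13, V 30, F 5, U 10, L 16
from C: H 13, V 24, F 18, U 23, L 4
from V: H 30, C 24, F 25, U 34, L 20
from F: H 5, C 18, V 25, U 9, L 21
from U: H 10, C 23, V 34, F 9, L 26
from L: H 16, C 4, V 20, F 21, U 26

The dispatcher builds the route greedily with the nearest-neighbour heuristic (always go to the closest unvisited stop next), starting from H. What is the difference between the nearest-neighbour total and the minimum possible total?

From H: F=5, U=10, C=13, L=16, V=30 → choose F (5).
From F: U=9, C=18, L=21, V=25 → choose U (9).
From U: C=23, L=26, V=34 → choose C (23).
From C: L=4, V=24 → choose L (4).
From L: V=20 → choose V (20).
NN route H → F → U → C → L → V → H costs 91.
Optimal: H → C → L → V → F → U → H costs 81 (by enumerating all 60 distinct tours).
Excess = 91 − 81 = 10.

Excess over optimum: 10.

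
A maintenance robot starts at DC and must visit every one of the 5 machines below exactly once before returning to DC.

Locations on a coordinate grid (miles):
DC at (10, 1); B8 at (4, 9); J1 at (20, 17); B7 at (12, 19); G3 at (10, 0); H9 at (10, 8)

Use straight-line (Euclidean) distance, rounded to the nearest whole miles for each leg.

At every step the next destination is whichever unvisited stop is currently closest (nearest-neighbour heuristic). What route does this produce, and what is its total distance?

DC → [G3:1 / H9:7 / B8:10 / B7:18 / J1:19] → G3 (1)
G3 → [H9:8 / B8:11 / B7:19 / J1:20] → H9 (8)
H9 → [B8:6 / B7:11 / J1:13] → B8 (6)
B8 → [B7:13 / J1:18] → B7 (13)
B7 → [J1:8] → J1 (8)
Return J1→DC: 19.
Total = 1 + 8 + 6 + 13 + 8 + 19 = 55.

Total distance 55 miles via the nearest-neighbour route DC → G3 → H9 → B8 → B7 → J1 → DC.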